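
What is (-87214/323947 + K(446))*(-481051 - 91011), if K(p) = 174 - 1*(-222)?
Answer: -73335944595476/323947 ≈ -2.2638e+8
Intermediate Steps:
K(p) = 396 (K(p) = 174 + 222 = 396)
(-87214/323947 + K(446))*(-481051 - 91011) = (-87214/323947 + 396)*(-481051 - 91011) = (-87214*1/323947 + 396)*(-572062) = (-87214/323947 + 396)*(-572062) = (128195798/323947)*(-572062) = -73335944595476/323947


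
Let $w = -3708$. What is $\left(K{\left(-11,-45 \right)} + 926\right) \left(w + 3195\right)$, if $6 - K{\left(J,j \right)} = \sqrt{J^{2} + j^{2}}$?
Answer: $-478116 + 513 \sqrt{2146} \approx -4.5435 \cdot 10^{5}$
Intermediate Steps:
$K{\left(J,j \right)} = 6 - \sqrt{J^{2} + j^{2}}$
$\left(K{\left(-11,-45 \right)} + 926\right) \left(w + 3195\right) = \left(\left(6 - \sqrt{\left(-11\right)^{2} + \left(-45\right)^{2}}\right) + 926\right) \left(-3708 + 3195\right) = \left(\left(6 - \sqrt{121 + 2025}\right) + 926\right) \left(-513\right) = \left(\left(6 - \sqrt{2146}\right) + 926\right) \left(-513\right) = \left(932 - \sqrt{2146}\right) \left(-513\right) = -478116 + 513 \sqrt{2146}$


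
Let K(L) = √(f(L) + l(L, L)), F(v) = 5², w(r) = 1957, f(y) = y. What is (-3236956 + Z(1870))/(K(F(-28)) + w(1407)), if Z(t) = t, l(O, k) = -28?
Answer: -3165531651/1914926 + 1617543*I*√3/1914926 ≈ -1653.1 + 1.4631*I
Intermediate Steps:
F(v) = 25
K(L) = √(-28 + L) (K(L) = √(L - 28) = √(-28 + L))
(-3236956 + Z(1870))/(K(F(-28)) + w(1407)) = (-3236956 + 1870)/(√(-28 + 25) + 1957) = -3235086/(√(-3) + 1957) = -3235086/(I*√3 + 1957) = -3235086/(1957 + I*√3)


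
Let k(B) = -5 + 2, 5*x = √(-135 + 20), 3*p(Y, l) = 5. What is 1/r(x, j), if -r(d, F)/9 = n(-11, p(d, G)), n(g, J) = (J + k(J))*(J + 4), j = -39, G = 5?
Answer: 1/68 ≈ 0.014706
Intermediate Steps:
p(Y, l) = 5/3 (p(Y, l) = (⅓)*5 = 5/3)
x = I*√115/5 (x = √(-135 + 20)/5 = √(-115)/5 = (I*√115)/5 = I*√115/5 ≈ 2.1448*I)
k(B) = -3
n(g, J) = (-3 + J)*(4 + J) (n(g, J) = (J - 3)*(J + 4) = (-3 + J)*(4 + J))
r(d, F) = 68 (r(d, F) = -9*(-12 + 5/3 + (5/3)²) = -9*(-12 + 5/3 + 25/9) = -9*(-68/9) = 68)
1/r(x, j) = 1/68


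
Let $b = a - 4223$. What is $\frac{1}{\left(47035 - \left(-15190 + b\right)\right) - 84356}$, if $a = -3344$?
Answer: $- \frac{1}{14564} \approx -6.8662 \cdot 10^{-5}$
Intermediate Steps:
$b = -7567$ ($b = -3344 - 4223 = -7567$)
$\frac{1}{\left(47035 - \left(-15190 + b\right)\right) - 84356} = \frac{1}{\left(47035 + \left(15190 - -7567\right)\right) - 84356} = \frac{1}{\left(47035 + \left(15190 + 7567\right)\right) - 84356} = \frac{1}{\left(47035 + 22757\right) - 84356} = \frac{1}{69792 - 84356} = \frac{1}{-14564} = - \frac{1}{14564}$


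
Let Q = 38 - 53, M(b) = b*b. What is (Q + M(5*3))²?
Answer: 44100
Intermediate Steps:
M(b) = b²
Q = -15
(Q + M(5*3))² = (-15 + (5*3)²)² = (-15 + 15²)² = (-15 + 225)² = 210² = 44100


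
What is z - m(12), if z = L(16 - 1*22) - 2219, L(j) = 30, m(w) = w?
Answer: -2201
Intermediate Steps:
z = -2189 (z = 30 - 2219 = -2189)
z - m(12) = -2189 - 1*12 = -2189 - 12 = -2201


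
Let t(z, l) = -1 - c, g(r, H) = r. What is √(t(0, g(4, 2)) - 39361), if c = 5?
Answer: I*√39367 ≈ 198.41*I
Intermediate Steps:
t(z, l) = -6 (t(z, l) = -1 - 1*5 = -1 - 5 = -6)
√(t(0, g(4, 2)) - 39361) = √(-6 - 39361) = √(-39367) = I*√39367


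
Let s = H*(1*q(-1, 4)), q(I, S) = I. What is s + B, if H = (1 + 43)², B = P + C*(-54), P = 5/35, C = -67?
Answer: 11775/7 ≈ 1682.1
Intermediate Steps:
P = ⅐ (P = 5*(1/35) = ⅐ ≈ 0.14286)
B = 25327/7 (B = ⅐ - 67*(-54) = ⅐ + 3618 = 25327/7 ≈ 3618.1)
H = 1936 (H = 44² = 1936)
s = -1936 (s = 1936*(1*(-1)) = 1936*(-1) = -1936)
s + B = -1936 + 25327/7 = 11775/7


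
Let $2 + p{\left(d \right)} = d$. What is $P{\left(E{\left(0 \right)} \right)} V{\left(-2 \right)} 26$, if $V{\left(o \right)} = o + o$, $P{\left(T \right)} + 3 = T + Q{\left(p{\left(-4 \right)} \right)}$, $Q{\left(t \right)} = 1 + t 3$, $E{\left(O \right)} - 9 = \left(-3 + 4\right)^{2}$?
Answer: $1040$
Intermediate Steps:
$p{\left(d \right)} = -2 + d$
$E{\left(O \right)} = 10$ ($E{\left(O \right)} = 9 + \left(-3 + 4\right)^{2} = 9 + 1^{2} = 9 + 1 = 10$)
$Q{\left(t \right)} = 1 + 3 t$
$P{\left(T \right)} = -20 + T$ ($P{\left(T \right)} = -3 + \left(T + \left(1 + 3 \left(-2 - 4\right)\right)\right) = -3 + \left(T + \left(1 + 3 \left(-6\right)\right)\right) = -3 + \left(T + \left(1 - 18\right)\right) = -3 + \left(T - 17\right) = -3 + \left(-17 + T\right) = -20 + T$)
$V{\left(o \right)} = 2 o$
$P{\left(E{\left(0 \right)} \right)} V{\left(-2 \right)} 26 = \left(-20 + 10\right) 2 \left(-2\right) 26 = \left(-10\right) \left(-4\right) 26 = 40 \cdot 26 = 1040$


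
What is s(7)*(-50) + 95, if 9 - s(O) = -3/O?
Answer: -2635/7 ≈ -376.43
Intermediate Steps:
s(O) = 9 + 3/O (s(O) = 9 - (-3)/O = 9 + 3/O)
s(7)*(-50) + 95 = (9 + 3/7)*(-50) + 95 = (66/7)*(-50) + 95 = -3300/7 + 95 = -2635/7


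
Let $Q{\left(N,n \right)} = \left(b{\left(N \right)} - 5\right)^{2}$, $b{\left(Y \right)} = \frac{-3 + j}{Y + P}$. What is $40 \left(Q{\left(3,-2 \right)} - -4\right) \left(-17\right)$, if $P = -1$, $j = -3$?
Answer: $-46240$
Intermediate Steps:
$b{\left(Y \right)} = - \frac{6}{-1 + Y}$ ($b{\left(Y \right)} = \frac{-3 - 3}{Y - 1} = - \frac{6}{-1 + Y}$)
$Q{\left(N,n \right)} = \left(-5 - \frac{6}{-1 + N}\right)^{2}$ ($Q{\left(N,n \right)} = \left(- \frac{6}{-1 + N} - 5\right)^{2} = \left(-5 - \frac{6}{-1 + N}\right)^{2}$)
$40 \left(Q{\left(3,-2 \right)} - -4\right) \left(-17\right) = 40 \left(\frac{\left(1 + 5 \cdot 3\right)^{2}}{\left(-1 + 3\right)^{2}} - -4\right) \left(-17\right) = 40 \left(\frac{\left(1 + 15\right)^{2}}{4} + 4\right) \left(-17\right) = 40 \left(16^{2} \cdot \frac{1}{4} + 4\right) \left(-17\right) = 40 \left(256 \cdot \frac{1}{4} + 4\right) \left(-17\right) = 40 \left(64 + 4\right) \left(-17\right) = 40 \cdot 68 \left(-17\right) = 2720 \left(-17\right) = -46240$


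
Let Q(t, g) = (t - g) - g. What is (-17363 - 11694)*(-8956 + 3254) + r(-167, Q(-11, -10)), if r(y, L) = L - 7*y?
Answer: 165684192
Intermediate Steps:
Q(t, g) = t - 2*g
(-17363 - 11694)*(-8956 + 3254) + r(-167, Q(-11, -10)) = (-17363 - 11694)*(-8956 + 3254) + ((-11 - 2*(-10)) - 7*(-167)) = -29057*(-5702) + ((-11 + 20) + 1169) = 165683014 + (9 + 1169) = 165683014 + 1178 = 165684192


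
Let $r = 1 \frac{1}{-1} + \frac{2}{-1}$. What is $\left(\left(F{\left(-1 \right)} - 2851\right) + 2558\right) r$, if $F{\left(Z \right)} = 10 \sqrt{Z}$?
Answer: $879 - 30 i \approx 879.0 - 30.0 i$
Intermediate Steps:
$r = -3$ ($r = 1 \left(-1\right) + 2 \left(-1\right) = -1 - 2 = -3$)
$\left(\left(F{\left(-1 \right)} - 2851\right) + 2558\right) r = \left(\left(10 \sqrt{-1} - 2851\right) + 2558\right) \left(-3\right) = \left(\left(10 i - 2851\right) + 2558\right) \left(-3\right) = \left(\left(-2851 + 10 i\right) + 2558\right) \left(-3\right) = \left(-293 + 10 i\right) \left(-3\right) = 879 - 30 i$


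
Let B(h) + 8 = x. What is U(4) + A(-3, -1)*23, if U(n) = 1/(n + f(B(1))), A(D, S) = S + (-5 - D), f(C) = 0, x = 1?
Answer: -275/4 ≈ -68.750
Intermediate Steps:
B(h) = -7 (B(h) = -8 + 1 = -7)
A(D, S) = -5 + S - D
U(n) = 1/n (U(n) = 1/(n + 0) = 1/n)
U(4) + A(-3, -1)*23 = 1/4 + (-5 - 1 - 1*(-3))*23 = 1/4 + (-5 - 1 + 3)*23 = 1/4 - 3*23 = 1/4 - 69 = -275/4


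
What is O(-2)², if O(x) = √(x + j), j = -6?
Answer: -8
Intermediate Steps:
O(x) = √(-6 + x) (O(x) = √(x - 6) = √(-6 + x))
O(-2)² = (√(-6 - 2))² = (√(-8))² = (2*I*√2)² = -8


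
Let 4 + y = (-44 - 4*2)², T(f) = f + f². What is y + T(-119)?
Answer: 16742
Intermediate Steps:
y = 2700 (y = -4 + (-44 - 4*2)² = -4 + (-44 - 8)² = -4 + (-52)² = -4 + 2704 = 2700)
y + T(-119) = 2700 - 119*(1 - 119) = 2700 - 119*(-118) = 2700 + 14042 = 16742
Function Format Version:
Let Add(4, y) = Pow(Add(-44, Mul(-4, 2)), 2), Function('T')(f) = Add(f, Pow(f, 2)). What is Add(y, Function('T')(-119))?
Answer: 16742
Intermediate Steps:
y = 2700 (y = Add(-4, Pow(Add(-44, Mul(-4, 2)), 2)) = Add(-4, Pow(Add(-44, -8), 2)) = Add(-4, Pow(-52, 2)) = Add(-4, 2704) = 2700)
Add(y, Function('T')(-119)) = Add(2700, Mul(-119, Add(1, -119))) = Add(2700, Mul(-119, -118)) = Add(2700, 14042) = 16742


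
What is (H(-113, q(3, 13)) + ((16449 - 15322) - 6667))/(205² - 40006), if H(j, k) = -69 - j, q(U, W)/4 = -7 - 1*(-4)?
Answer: -1832/673 ≈ -2.7221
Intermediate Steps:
q(U, W) = -12 (q(U, W) = 4*(-7 - 1*(-4)) = 4*(-7 + 4) = 4*(-3) = -12)
(H(-113, q(3, 13)) + ((16449 - 15322) - 6667))/(205² - 40006) = ((-69 - 1*(-113)) + ((16449 - 15322) - 6667))/(205² - 40006) = ((-69 + 113) + (1127 - 6667))/(42025 - 40006) = (44 - 5540)/2019 = -5496*1/2019 = -1832/673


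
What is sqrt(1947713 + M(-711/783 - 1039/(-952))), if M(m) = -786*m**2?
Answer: sqrt(13360769567149038)/82824 ≈ 1395.6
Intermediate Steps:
sqrt(1947713 + M(-711/783 - 1039/(-952))) = sqrt(1947713 - 786*(-711/783 - 1039/(-952))**2) = sqrt(1947713 - 786*(-711*1/783 - 1039*(-1/952))**2) = sqrt(1947713 - 786*(-79/87 + 1039/952)**2) = sqrt(1947713 - 786*(15185/82824)**2) = sqrt(1947713 - 786*230584225/6859814976) = sqrt(1947713 - 30206533475/1143302496) = sqrt(2226794927858173/1143302496) = sqrt(13360769567149038)/82824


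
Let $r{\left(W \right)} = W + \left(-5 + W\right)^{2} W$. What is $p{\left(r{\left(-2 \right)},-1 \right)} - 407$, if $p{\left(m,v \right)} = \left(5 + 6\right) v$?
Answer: $-418$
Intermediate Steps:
$r{\left(W \right)} = W + W \left(-5 + W\right)^{2}$
$p{\left(m,v \right)} = 11 v$
$p{\left(r{\left(-2 \right)},-1 \right)} - 407 = 11 \left(-1\right) - 407 = -11 - 407 = -418$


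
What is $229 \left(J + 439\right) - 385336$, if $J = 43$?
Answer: $-274958$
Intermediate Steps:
$229 \left(J + 439\right) - 385336 = 229 \left(43 + 439\right) - 385336 = 229 \cdot 482 - 385336 = 110378 - 385336 = -274958$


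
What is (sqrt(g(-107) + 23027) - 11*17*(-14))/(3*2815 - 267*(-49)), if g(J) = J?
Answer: 1309/10764 + sqrt(5730)/10764 ≈ 0.12864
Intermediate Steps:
(sqrt(g(-107) + 23027) - 11*17*(-14))/(3*2815 - 267*(-49)) = (sqrt(-107 + 23027) - 11*17*(-14))/(3*2815 - 267*(-49)) = (sqrt(22920) - 187*(-14))/(8445 + 13083) = (2*sqrt(5730) + 2618)/21528 = (2618 + 2*sqrt(5730))*(1/21528) = 1309/10764 + sqrt(5730)/10764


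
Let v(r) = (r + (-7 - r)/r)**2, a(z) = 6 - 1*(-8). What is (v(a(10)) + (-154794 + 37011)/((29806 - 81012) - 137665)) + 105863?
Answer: 26698772733/251828 ≈ 1.0602e+5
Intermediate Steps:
a(z) = 14 (a(z) = 6 + 8 = 14)
v(r) = (r + (-7 - r)/r)**2
(v(a(10)) + (-154794 + 37011)/((29806 - 81012) - 137665)) + 105863 = ((7 + 14 - 1*14**2)**2/14**2 + (-154794 + 37011)/((29806 - 81012) - 137665)) + 105863 = ((7 + 14 - 1*196)**2/196 - 117783/(-51206 - 137665)) + 105863 = ((7 + 14 - 196)**2/196 - 117783/(-188871)) + 105863 = ((1/196)*(-175)**2 - 117783*(-1/188871)) + 105863 = ((1/196)*30625 + 39261/62957) + 105863 = (625/4 + 39261/62957) + 105863 = 39505169/251828 + 105863 = 26698772733/251828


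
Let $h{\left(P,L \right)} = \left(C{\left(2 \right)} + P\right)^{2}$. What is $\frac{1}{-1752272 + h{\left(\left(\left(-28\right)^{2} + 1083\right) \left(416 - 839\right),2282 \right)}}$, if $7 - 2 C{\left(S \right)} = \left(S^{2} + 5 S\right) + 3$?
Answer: $\frac{1}{623696992244} \approx 1.6033 \cdot 10^{-12}$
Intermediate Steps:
$C{\left(S \right)} = 2 - \frac{5 S}{2} - \frac{S^{2}}{2}$ ($C{\left(S \right)} = \frac{7}{2} - \frac{\left(S^{2} + 5 S\right) + 3}{2} = \frac{7}{2} - \frac{3 + S^{2} + 5 S}{2} = \frac{7}{2} - \left(\frac{3}{2} + \frac{S^{2}}{2} + \frac{5 S}{2}\right) = 2 - \frac{5 S}{2} - \frac{S^{2}}{2}$)
$h{\left(P,L \right)} = \left(-5 + P\right)^{2}$ ($h{\left(P,L \right)} = \left(\left(2 - 5 - \frac{2^{2}}{2}\right) + P\right)^{2} = \left(\left(2 - 5 - 2\right) + P\right)^{2} = \left(-5 + P\right)^{2}$)
$\frac{1}{-1752272 + h{\left(\left(\left(-28\right)^{2} + 1083\right) \left(416 - 839\right),2282 \right)}} = \frac{1}{-1752272 + \left(-5 + \left(\left(-28\right)^{2} + 1083\right) \left(416 - 839\right)\right)^{2}} = \frac{1}{-1752272 + \left(-5 + \left(784 + 1083\right) \left(-423\right)\right)^{2}} = \frac{1}{-1752272 + \left(-5 + 1867 \left(-423\right)\right)^{2}} = \frac{1}{-1752272 + \left(-5 - 789741\right)^{2}} = \frac{1}{-1752272 + \left(-789746\right)^{2}} = \frac{1}{-1752272 + 623698744516} = \frac{1}{623696992244}$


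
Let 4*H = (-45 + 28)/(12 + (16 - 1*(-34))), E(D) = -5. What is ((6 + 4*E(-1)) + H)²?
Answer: 12173121/61504 ≈ 197.92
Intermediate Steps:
H = -17/248 (H = ((-45 + 28)/(12 + (16 - 1*(-34))))/4 = (-17/(12 + (16 + 34)))/4 = (-17/(12 + 50))/4 = (-17/62)/4 = (-17*1/62)/4 = (¼)*(-17/62) = -17/248 ≈ -0.068548)
((6 + 4*E(-1)) + H)² = ((6 + 4*(-5)) - 17/248)² = ((6 - 20) - 17/248)² = (-14 - 17/248)² = (-3489/248)² = 12173121/61504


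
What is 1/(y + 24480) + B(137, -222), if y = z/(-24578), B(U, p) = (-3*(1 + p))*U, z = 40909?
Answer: 54646521123839/601628531 ≈ 90831.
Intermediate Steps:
B(U, p) = U*(-3 - 3*p) (B(U, p) = (-3 - 3*p)*U = U*(-3 - 3*p))
y = -40909/24578 (y = 40909/(-24578) = 40909*(-1/24578) = -40909/24578 ≈ -1.6645)
1/(y + 24480) + B(137, -222) = 1/(-40909/24578 + 24480) - 3*137*(1 - 222) = 1/(601628531/24578) - 3*137*(-221) = 24578/601628531 + 90831 = 54646521123839/601628531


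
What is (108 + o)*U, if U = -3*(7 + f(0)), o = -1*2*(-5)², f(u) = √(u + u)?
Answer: -1218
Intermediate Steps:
f(u) = √2*√u (f(u) = √(2*u) = √2*√u)
o = -50 (o = -2*25 = -50)
U = -21 (U = -3*(7 + √2*√0) = -3*(7 + √2*0) = -3*(7 + 0) = -3*7 = -21)
(108 + o)*U = (108 - 50)*(-21) = 58*(-21) = -1218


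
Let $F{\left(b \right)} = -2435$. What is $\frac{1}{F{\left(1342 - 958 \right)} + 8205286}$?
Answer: $\frac{1}{8202851} \approx 1.2191 \cdot 10^{-7}$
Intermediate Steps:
$\frac{1}{F{\left(1342 - 958 \right)} + 8205286} = \frac{1}{-2435 + 8205286} = \frac{1}{8202851}$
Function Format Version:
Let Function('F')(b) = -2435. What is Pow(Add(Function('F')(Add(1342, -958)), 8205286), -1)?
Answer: Rational(1, 8202851) ≈ 1.2191e-7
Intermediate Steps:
Pow(Add(Function('F')(Add(1342, -958)), 8205286), -1) = Pow(Add(-2435, 8205286), -1) = Pow(8202851, -1) = Rational(1, 8202851)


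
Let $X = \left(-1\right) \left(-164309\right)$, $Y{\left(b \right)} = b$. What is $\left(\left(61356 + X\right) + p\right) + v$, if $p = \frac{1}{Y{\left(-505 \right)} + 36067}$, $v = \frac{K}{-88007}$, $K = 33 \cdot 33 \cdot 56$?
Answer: $\frac{706262695306109}{3129704934} \approx 2.2566 \cdot 10^{5}$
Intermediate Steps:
$K = 60984$ ($K = 1089 \cdot 56 = 60984$)
$X = 164309$
$v = - \frac{60984}{88007}$ ($v = \frac{60984}{-88007} = 60984 \left(- \frac{1}{88007}\right) = - \frac{60984}{88007} \approx -0.69294$)
$p = \frac{1}{35562}$ ($p = \frac{1}{-505 + 36067} = \frac{1}{35562} \approx 2.812 \cdot 10^{-5}$)
$\left(\left(61356 + X\right) + p\right) + v = \left(\left(61356 + 164309\right) + \frac{1}{35562}\right) - \frac{60984}{88007} = \left(225665 + \frac{1}{35562}\right) - \frac{60984}{88007} = \frac{8025098731}{35562} - \frac{60984}{88007} = \frac{706262695306109}{3129704934}$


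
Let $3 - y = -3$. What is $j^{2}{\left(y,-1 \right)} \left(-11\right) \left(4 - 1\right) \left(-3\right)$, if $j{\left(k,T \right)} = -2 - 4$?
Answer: $3564$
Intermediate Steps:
$y = 6$ ($y = 3 - -3 = 3 + 3 = 6$)
$j{\left(k,T \right)} = -6$
$j^{2}{\left(y,-1 \right)} \left(-11\right) \left(4 - 1\right) \left(-3\right) = \left(-6\right)^{2} \left(-11\right) \left(4 - 1\right) \left(-3\right) = 36 \left(-11\right) 3 \left(-3\right) = \left(-396\right) \left(-9\right) = 3564$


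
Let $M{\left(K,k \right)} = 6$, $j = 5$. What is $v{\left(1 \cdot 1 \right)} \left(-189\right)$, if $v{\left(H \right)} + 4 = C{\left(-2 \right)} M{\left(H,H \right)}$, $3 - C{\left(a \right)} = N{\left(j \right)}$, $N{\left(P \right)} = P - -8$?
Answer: $12096$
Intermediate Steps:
$N{\left(P \right)} = 8 + P$ ($N{\left(P \right)} = P + 8 = 8 + P$)
$C{\left(a \right)} = -10$ ($C{\left(a \right)} = 3 - \left(8 + 5\right) = 3 - 13 = -10$)
$v{\left(H \right)} = -64$ ($v{\left(H \right)} = -4 - 60 = -64$)
$v{\left(1 \cdot 1 \right)} \left(-189\right) = \left(-64\right) \left(-189\right) = 12096$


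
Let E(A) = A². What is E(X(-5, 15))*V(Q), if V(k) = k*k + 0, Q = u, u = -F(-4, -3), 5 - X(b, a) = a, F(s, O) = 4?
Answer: 1600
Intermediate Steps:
X(b, a) = 5 - a
u = -4 (u = -1*4 = -4)
Q = -4
V(k) = k² (V(k) = k² + 0 = k²)
E(X(-5, 15))*V(Q) = (5 - 1*15)²*(-4)² = (5 - 15)²*16 = (-10)²*16 = 100*16 = 1600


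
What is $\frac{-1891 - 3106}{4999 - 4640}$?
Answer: $- \frac{4997}{359} \approx -13.919$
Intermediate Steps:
$\frac{-1891 - 3106}{4999 - 4640} = - \frac{4997}{359}$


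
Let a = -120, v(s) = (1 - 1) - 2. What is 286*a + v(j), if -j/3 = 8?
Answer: -34322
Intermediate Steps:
j = -24 (j = -3*8 = -24)
v(s) = -2 (v(s) = 0 - 2 = -2)
286*a + v(j) = 286*(-120) - 2 = -34320 - 2 = -34322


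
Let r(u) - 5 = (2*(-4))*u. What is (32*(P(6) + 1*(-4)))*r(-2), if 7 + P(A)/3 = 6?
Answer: -4704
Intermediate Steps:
P(A) = -3 (P(A) = -21 + 3*6 = -21 + 18 = -3)
r(u) = 5 - 8*u (r(u) = 5 + (2*(-4))*u = 5 - 8*u)
(32*(P(6) + 1*(-4)))*r(-2) = (32*(-3 + 1*(-4)))*(5 - 8*(-2)) = (32*(-3 - 4))*(5 + 16) = (32*(-7))*21 = -224*21 = -4704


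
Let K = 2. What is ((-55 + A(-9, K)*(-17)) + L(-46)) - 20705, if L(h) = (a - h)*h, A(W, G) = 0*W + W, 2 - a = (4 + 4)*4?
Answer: -21343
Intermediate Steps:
a = -30 (a = 2 - (4 + 4)*4 = 2 - 8*4 = 2 - 1*32 = 2 - 32 = -30)
A(W, G) = W (A(W, G) = 0 + W = W)
L(h) = h*(-30 - h) (L(h) = (-30 - h)*h = h*(-30 - h))
((-55 + A(-9, K)*(-17)) + L(-46)) - 20705 = ((-55 - 9*(-17)) - 1*(-46)*(30 - 46)) - 20705 = ((-55 + 153) - 1*(-46)*(-16)) - 20705 = (98 - 736) - 20705 = -638 - 20705 = -21343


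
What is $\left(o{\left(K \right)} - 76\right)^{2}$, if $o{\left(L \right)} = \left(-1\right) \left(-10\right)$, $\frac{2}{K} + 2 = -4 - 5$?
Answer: $4356$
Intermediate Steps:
$K = - \frac{2}{11}$ ($K = \frac{2}{-2 - 9} = \frac{2}{-11} = 2 \left(- \frac{1}{11}\right) = - \frac{2}{11} \approx -0.18182$)
$o{\left(L \right)} = 10$
$\left(o{\left(K \right)} - 76\right)^{2} = \left(10 - 76\right)^{2} = \left(-66\right)^{2} = 4356$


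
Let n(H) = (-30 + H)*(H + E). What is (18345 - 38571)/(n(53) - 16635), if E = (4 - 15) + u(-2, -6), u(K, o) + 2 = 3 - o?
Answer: 10113/7754 ≈ 1.3042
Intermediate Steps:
u(K, o) = 1 - o (u(K, o) = -2 + (3 - o) = 1 - o)
E = -4 (E = (4 - 15) + (1 - 1*(-6)) = -11 + (1 + 6) = -11 + 7 = -4)
n(H) = (-30 + H)*(-4 + H) (n(H) = (-30 + H)*(H - 4) = (-30 + H)*(-4 + H))
(18345 - 38571)/(n(53) - 16635) = (18345 - 38571)/((120 + 53² - 34*53) - 16635) = -20226/((120 + 2809 - 1802) - 16635) = -20226/(1127 - 16635) = -20226/(-15508) = -20226*(-1/15508) = 10113/7754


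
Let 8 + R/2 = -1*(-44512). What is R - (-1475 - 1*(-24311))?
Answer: 66172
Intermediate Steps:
R = 89008 (R = -16 + 2*(-1*(-44512)) = -16 + 2*44512 = -16 + 89024 = 89008)
R - (-1475 - 1*(-24311)) = 89008 - (-1475 - 1*(-24311)) = 89008 - (-1475 + 24311) = 89008 - 1*22836 = 89008 - 22836 = 66172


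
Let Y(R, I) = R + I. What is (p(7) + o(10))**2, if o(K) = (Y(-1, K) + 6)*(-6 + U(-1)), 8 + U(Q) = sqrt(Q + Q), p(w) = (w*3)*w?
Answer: 3519 - 1890*I*sqrt(2) ≈ 3519.0 - 2672.9*I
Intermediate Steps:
Y(R, I) = I + R
p(w) = 3*w**2 (p(w) = (3*w)*w = 3*w**2)
U(Q) = -8 + sqrt(2)*sqrt(Q) (U(Q) = -8 + sqrt(Q + Q) = -8 + sqrt(2*Q) = -8 + sqrt(2)*sqrt(Q))
o(K) = (-14 + I*sqrt(2))*(5 + K) (o(K) = ((K - 1) + 6)*(-6 + (-8 + sqrt(2)*sqrt(-1))) = ((-1 + K) + 6)*(-6 + (-8 + sqrt(2)*I)) = (5 + K)*(-6 + (-8 + I*sqrt(2))) = (5 + K)*(-14 + I*sqrt(2)) = (-14 + I*sqrt(2))*(5 + K))
(p(7) + o(10))**2 = (3*7**2 + (-70 - 14*10 + 5*I*sqrt(2) + I*10*sqrt(2)))**2 = (3*49 + (-70 - 140 + 5*I*sqrt(2) + 10*I*sqrt(2)))**2 = (147 + (-210 + 15*I*sqrt(2)))**2 = (-63 + 15*I*sqrt(2))**2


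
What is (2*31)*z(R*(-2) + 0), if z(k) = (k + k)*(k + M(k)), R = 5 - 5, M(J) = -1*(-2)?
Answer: 0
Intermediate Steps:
M(J) = 2
R = 0
z(k) = 2*k*(2 + k) (z(k) = (k + k)*(k + 2) = (2*k)*(2 + k) = 2*k*(2 + k))
(2*31)*z(R*(-2) + 0) = (2*31)*(2*(0*(-2) + 0)*(2 + (0*(-2) + 0))) = 62*(2*(0 + 0)*(2 + (0 + 0))) = 62*(2*0*(2 + 0)) = 62*(2*0*2) = 62*0 = 0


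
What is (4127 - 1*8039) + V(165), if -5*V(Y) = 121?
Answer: -19681/5 ≈ -3936.2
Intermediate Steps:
V(Y) = -121/5 (V(Y) = -⅕*121 = -121/5)
(4127 - 1*8039) + V(165) = (4127 - 1*8039) - 121/5 = (4127 - 8039) - 121/5 = -3912 - 121/5 = -19681/5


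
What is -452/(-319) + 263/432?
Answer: 279161/137808 ≈ 2.0257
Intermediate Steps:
-452/(-319) + 263/432 = -452*(-1/319) + 263*(1/432) = 452/319 + 263/432 = 279161/137808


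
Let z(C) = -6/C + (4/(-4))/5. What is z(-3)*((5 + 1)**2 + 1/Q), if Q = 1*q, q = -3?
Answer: 321/5 ≈ 64.200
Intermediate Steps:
z(C) = -1/5 - 6/C (z(C) = -6/C + (4*(-1/4))*(1/5) = -6/C - 1*1/5 = -6/C - 1/5 = -1/5 - 6/C)
Q = -3 (Q = 1*(-3) = -3)
z(-3)*((5 + 1)**2 + 1/Q) = ((1/5)*(-30 - 1*(-3))/(-3))*((5 + 1)**2 + 1/(-3)) = ((1/5)*(-1/3)*(-30 + 3))*(6**2 - 1/3) = ((1/5)*(-1/3)*(-27))*(36 - 1/3) = (9/5)*(107/3) = 321/5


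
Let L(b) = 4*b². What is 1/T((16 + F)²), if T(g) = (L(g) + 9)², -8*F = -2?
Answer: 4096/318665377142401 ≈ 1.2854e-11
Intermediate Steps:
F = ¼ (F = -⅛*(-2) = ¼ ≈ 0.25000)
T(g) = (9 + 4*g²)² (T(g) = (4*g² + 9)² = (9 + 4*g²)²)
1/T((16 + F)²) = 1/((9 + 4*((16 + ¼)²)²)²) = 1/((9 + 4*((65/4)²)²)²) = 1/((9 + 4*(4225/16)²)²) = 1/((9 + 4*(17850625/256))²) = 1/((9 + 17850625/64)²) = 1/((17851201/64)²) = 1/(318665377142401/4096) = 4096/318665377142401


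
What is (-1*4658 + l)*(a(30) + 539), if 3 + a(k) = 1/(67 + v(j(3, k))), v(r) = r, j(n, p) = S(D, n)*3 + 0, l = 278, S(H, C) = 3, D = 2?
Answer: -44607015/19 ≈ -2.3477e+6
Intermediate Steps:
j(n, p) = 9 (j(n, p) = 3*3 + 0 = 9 + 0 = 9)
a(k) = -227/76 (a(k) = -3 + 1/(67 + 9) = -3 + 1/76 = -227/76)
(-1*4658 + l)*(a(30) + 539) = (-1*4658 + 278)*(-227/76 + 539) = (-4658 + 278)*(40737/76) = -4380*40737/76 = -44607015/19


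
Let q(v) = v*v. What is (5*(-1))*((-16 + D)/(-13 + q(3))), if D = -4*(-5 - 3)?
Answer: 20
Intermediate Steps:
D = 32 (D = -4*(-8) = 32)
q(v) = v²
(5*(-1))*((-16 + D)/(-13 + q(3))) = (5*(-1))*((-16 + 32)/(-13 + 3²)) = -80/(-13 + 9) = -80/(-4) = -80*(-1)/4 = -5*(-4) = 20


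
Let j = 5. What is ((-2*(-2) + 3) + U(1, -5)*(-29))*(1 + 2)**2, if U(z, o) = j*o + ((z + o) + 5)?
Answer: 6327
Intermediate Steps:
U(z, o) = 5 + z + 6*o (U(z, o) = 5*o + ((z + o) + 5) = 5*o + ((o + z) + 5) = 5*o + (5 + o + z) = 5 + z + 6*o)
((-2*(-2) + 3) + U(1, -5)*(-29))*(1 + 2)**2 = ((-2*(-2) + 3) + (5 + 1 + 6*(-5))*(-29))*(1 + 2)**2 = ((4 + 3) + (5 + 1 - 30)*(-29))*3**2 = (7 - 24*(-29))*9 = (7 + 696)*9 = 703*9 = 6327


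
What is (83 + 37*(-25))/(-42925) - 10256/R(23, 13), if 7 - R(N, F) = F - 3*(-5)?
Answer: 440256482/901425 ≈ 488.40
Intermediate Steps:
R(N, F) = -8 - F (R(N, F) = 7 - (F - 3*(-5)) = 7 - (F + 15) = 7 - (15 + F) = 7 + (-15 - F) = -8 - F)
(83 + 37*(-25))/(-42925) - 10256/R(23, 13) = (83 + 37*(-25))/(-42925) - 10256/(-8 - 1*13) = (83 - 925)*(-1/42925) - 10256/(-8 - 13) = -842*(-1/42925) - 10256/(-21) = 842/42925 - 10256*(-1/21) = 842/42925 + 10256/21 = 440256482/901425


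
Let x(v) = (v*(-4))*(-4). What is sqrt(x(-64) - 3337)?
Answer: 7*I*sqrt(89) ≈ 66.038*I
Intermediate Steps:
x(v) = 16*v (x(v) = -4*v*(-4) = 16*v)
sqrt(x(-64) - 3337) = sqrt(16*(-64) - 3337) = sqrt(-1024 - 3337) = sqrt(-4361) = 7*I*sqrt(89)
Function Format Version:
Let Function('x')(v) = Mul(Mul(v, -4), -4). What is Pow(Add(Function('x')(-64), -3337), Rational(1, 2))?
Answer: Mul(7, I, Pow(89, Rational(1, 2))) ≈ Mul(66.038, I)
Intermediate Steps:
Function('x')(v) = Mul(16, v) (Function('x')(v) = Mul(Mul(-4, v), -4) = Mul(16, v))
Pow(Add(Function('x')(-64), -3337), Rational(1, 2)) = Pow(Add(Mul(16, -64), -3337), Rational(1, 2)) = Pow(Add(-1024, -3337), Rational(1, 2)) = Pow(-4361, Rational(1, 2)) = Mul(7, I, Pow(89, Rational(1, 2)))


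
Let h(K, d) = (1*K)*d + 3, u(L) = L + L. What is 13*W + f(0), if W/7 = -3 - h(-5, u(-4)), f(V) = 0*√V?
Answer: -4186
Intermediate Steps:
u(L) = 2*L
h(K, d) = 3 + K*d (h(K, d) = K*d + 3 = 3 + K*d)
f(V) = 0
W = -322 (W = 7*(-3 - (3 - 10*(-4))) = 7*(-3 - (3 - 5*(-8))) = 7*(-3 - (3 + 40)) = 7*(-3 - 1*43) = 7*(-3 - 43) = 7*(-46) = -322)
13*W + f(0) = 13*(-322) + 0 = -4186 + 0 = -4186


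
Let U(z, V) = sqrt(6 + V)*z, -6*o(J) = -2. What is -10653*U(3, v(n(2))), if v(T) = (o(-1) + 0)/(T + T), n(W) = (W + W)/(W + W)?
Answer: -10653*sqrt(222)/2 ≈ -79363.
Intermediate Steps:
o(J) = 1/3 (o(J) = -1/6*(-2) = 1/3)
n(W) = 1 (n(W) = (2*W)/((2*W)) = (2*W)*(1/(2*W)) = 1)
v(T) = 1/(6*T) (v(T) = (1/3 + 0)/(T + T) = 1/(3*((2*T))) = (1/(2*T))/3 = 1/(6*T))
U(z, V) = z*sqrt(6 + V)
-10653*U(3, v(n(2))) = -31959*sqrt(6 + (1/6)/1) = -31959*sqrt(6 + (1/6)*1) = -31959*sqrt(6 + 1/6) = -31959*sqrt(37/6) = -31959*sqrt(222)/6 = -10653*sqrt(222)/2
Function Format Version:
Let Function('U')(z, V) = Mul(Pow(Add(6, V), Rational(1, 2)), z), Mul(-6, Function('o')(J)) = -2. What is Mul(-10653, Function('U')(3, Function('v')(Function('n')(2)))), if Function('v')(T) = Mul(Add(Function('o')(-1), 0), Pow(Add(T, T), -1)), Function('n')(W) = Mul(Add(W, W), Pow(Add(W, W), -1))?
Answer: Mul(Rational(-10653, 2), Pow(222, Rational(1, 2))) ≈ -79363.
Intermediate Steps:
Function('o')(J) = Rational(1, 3) (Function('o')(J) = Mul(Rational(-1, 6), -2) = Rational(1, 3))
Function('n')(W) = 1 (Function('n')(W) = Mul(Mul(2, W), Pow(Mul(2, W), -1)) = Mul(Mul(2, W), Mul(Rational(1, 2), Pow(W, -1))) = 1)
Function('v')(T) = Mul(Rational(1, 6), Pow(T, -1)) (Function('v')(T) = Mul(Add(Rational(1, 3), 0), Pow(Add(T, T), -1)) = Mul(Rational(1, 3), Pow(Mul(2, T), -1)) = Mul(Rational(1, 3), Mul(Rational(1, 2), Pow(T, -1))) = Mul(Rational(1, 6), Pow(T, -1)))
Function('U')(z, V) = Mul(z, Pow(Add(6, V), Rational(1, 2)))
Mul(-10653, Function('U')(3, Function('v')(Function('n')(2)))) = Mul(-10653, Mul(3, Pow(Add(6, Mul(Rational(1, 6), Pow(1, -1))), Rational(1, 2)))) = Mul(-10653, Mul(3, Pow(Add(6, Mul(Rational(1, 6), 1)), Rational(1, 2)))) = Mul(-10653, Mul(3, Pow(Add(6, Rational(1, 6)), Rational(1, 2)))) = Mul(-10653, Mul(3, Pow(Rational(37, 6), Rational(1, 2)))) = Mul(-10653, Mul(3, Mul(Rational(1, 6), Pow(222, Rational(1, 2))))) = Mul(-10653, Mul(Rational(1, 2), Pow(222, Rational(1, 2)))) = Mul(Rational(-10653, 2), Pow(222, Rational(1, 2)))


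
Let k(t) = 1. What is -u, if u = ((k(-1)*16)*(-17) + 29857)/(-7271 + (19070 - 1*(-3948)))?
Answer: -29585/15747 ≈ -1.8788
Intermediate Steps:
u = 29585/15747 (u = ((1*16)*(-17) + 29857)/(-7271 + (19070 - 1*(-3948))) = (16*(-17) + 29857)/(-7271 + (19070 + 3948)) = (-272 + 29857)/(-7271 + 23018) = 29585/15747 ≈ 1.8788)
-u = -1*29585/15747 = -29585/15747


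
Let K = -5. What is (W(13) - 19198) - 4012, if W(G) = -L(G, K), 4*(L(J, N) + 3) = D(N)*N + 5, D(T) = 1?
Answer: -23207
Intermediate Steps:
L(J, N) = -7/4 + N/4 (L(J, N) = -3 + (1*N + 5)/4 = -3 + (N + 5)/4 = -3 + (5 + N)/4 = -3 + (5/4 + N/4) = -7/4 + N/4)
W(G) = 3 (W(G) = -(-7/4 + (1/4)*(-5)) = -(-7/4 - 5/4) = -1*(-3) = 3)
(W(13) - 19198) - 4012 = (3 - 19198) - 4012 = -19195 - 4012 = -23207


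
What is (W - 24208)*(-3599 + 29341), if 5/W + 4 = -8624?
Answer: -2688322381859/4314 ≈ -6.2316e+8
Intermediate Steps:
W = -5/8628 (W = 5/(-4 - 8624) = 5/(-8628) = 5*(-1/8628) = -5/8628 ≈ -0.00057951)
(W - 24208)*(-3599 + 29341) = (-5/8628 - 24208)*(-3599 + 29341) = -208866629/8628*25742 = -2688322381859/4314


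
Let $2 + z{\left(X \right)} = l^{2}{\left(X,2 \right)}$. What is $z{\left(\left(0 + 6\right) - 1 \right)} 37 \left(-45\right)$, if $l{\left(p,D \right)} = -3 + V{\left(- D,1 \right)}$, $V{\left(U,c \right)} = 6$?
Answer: $-11655$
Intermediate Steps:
$l{\left(p,D \right)} = 3$ ($l{\left(p,D \right)} = -3 + 6 = 3$)
$z{\left(X \right)} = 7$ ($z{\left(X \right)} = -2 + 3^{2} = -2 + 9 = 7$)
$z{\left(\left(0 + 6\right) - 1 \right)} 37 \left(-45\right) = 7 \cdot 37 \left(-45\right) = 259 \left(-45\right) = -11655$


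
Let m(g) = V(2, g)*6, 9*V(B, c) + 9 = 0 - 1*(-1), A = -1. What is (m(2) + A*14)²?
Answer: 3364/9 ≈ 373.78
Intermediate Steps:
V(B, c) = -8/9 (V(B, c) = -1 + (0 - 1*(-1))/9 = -1 + (0 + 1)/9 = -1 + (⅑)*1 = -1 + ⅑ = -8/9)
m(g) = -16/3 (m(g) = -8/9*6 = -16/3)
(m(2) + A*14)² = (-16/3 - 1*14)² = (-16/3 - 14)² = (-58/3)² = 3364/9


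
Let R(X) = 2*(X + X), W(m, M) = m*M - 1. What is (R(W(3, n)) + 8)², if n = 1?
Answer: 256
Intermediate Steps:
W(m, M) = -1 + M*m (W(m, M) = M*m - 1 = -1 + M*m)
R(X) = 4*X (R(X) = 2*(2*X) = 4*X)
(R(W(3, n)) + 8)² = (4*(-1 + 1*3) + 8)² = (4*(-1 + 3) + 8)² = (4*2 + 8)² = (8 + 8)² = 16² = 256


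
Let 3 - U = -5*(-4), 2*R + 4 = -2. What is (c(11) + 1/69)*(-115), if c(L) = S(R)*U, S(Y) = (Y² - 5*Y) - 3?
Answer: 123160/3 ≈ 41053.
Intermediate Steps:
R = -3 (R = -2 + (½)*(-2) = -2 - 1 = -3)
S(Y) = -3 + Y² - 5*Y
U = -17 (U = 3 - (-5)*(-4) = 3 - 1*20 = 3 - 20 = -17)
c(L) = -357 (c(L) = (-3 + (-3)² - 5*(-3))*(-17) = (-3 + 9 + 15)*(-17) = 21*(-17) = -357)
(c(11) + 1/69)*(-115) = (-357 + 1/69)*(-115) = -24632/69*(-115) = 123160/3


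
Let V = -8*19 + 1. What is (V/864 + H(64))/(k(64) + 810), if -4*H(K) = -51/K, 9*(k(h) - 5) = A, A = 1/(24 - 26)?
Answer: 169/5632896 ≈ 3.0002e-5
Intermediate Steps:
A = -1/2 (A = 1/(-2) = -1/2 ≈ -0.50000)
k(h) = 89/18 (k(h) = 5 + (1/9)*(-1/2) = 5 - 1/18 = 89/18)
V = -151 (V = -152 + 1 = -151)
H(K) = 51/(4*K) (H(K) = -(-51)/(4*K) = 51/(4*K))
(V/864 + H(64))/(k(64) + 810) = (-151/864 + (51/4)/64)/(89/18 + 810) = (-151*1/864 + (51/4)*(1/64))/(14669/18) = (-151/864 + 51/256)*(18/14669) = (169/6912)*(18/14669) = 169/5632896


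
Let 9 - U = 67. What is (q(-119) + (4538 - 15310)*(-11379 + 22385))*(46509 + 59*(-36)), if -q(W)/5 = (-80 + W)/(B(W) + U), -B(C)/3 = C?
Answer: -1573378653121605/299 ≈ -5.2621e+12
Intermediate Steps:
B(C) = -3*C
U = -58 (U = 9 - 1*67 = 9 - 67 = -58)
q(W) = -5*(-80 + W)/(-58 - 3*W) (q(W) = -5*(-80 + W)/(-3*W - 58) = -5*(-80 + W)/(-58 - 3*W))
(q(-119) + (4538 - 15310)*(-11379 + 22385))*(46509 + 59*(-36)) = (5*(-80 - 119)/(58 + 3*(-119)) + (4538 - 15310)*(-11379 + 22385))*(46509 + 59*(-36)) = (5*(-199)/(58 - 357) - 10772*11006)*(46509 - 2124) = (5*(-199)/(-299) - 118556632)*44385 = (5*(-1/299)*(-199) - 118556632)*44385 = (995/299 - 118556632)*44385 = -35448431973/299*44385 = -1573378653121605/299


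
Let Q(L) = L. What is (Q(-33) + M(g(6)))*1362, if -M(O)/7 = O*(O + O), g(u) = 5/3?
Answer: -293738/3 ≈ -97913.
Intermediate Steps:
g(u) = 5/3 (g(u) = 5*(⅓) = 5/3)
M(O) = -14*O² (M(O) = -7*O*(O + O) = -7*O*2*O = -14*O²)
(Q(-33) + M(g(6)))*1362 = (-33 - 14*(5/3)²)*1362 = (-33 - 14*25/9)*1362 = (-33 - 350/9)*1362 = -647/9*1362 = -293738/3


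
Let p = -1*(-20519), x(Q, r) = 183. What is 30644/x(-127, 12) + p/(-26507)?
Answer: 808525531/4850781 ≈ 166.68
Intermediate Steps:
p = 20519
30644/x(-127, 12) + p/(-26507) = 30644/183 + 20519/(-26507) = 30644*(1/183) + 20519*(-1/26507) = 30644/183 - 20519/26507 = 808525531/4850781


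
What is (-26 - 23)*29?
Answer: -1421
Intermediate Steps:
(-26 - 23)*29 = -49*29 = -1421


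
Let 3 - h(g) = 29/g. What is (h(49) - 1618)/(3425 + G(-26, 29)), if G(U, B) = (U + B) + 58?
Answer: -13194/28469 ≈ -0.46345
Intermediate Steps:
h(g) = 3 - 29/g
G(U, B) = 58 + B + U (G(U, B) = (B + U) + 58 = 58 + B + U)
(h(49) - 1618)/(3425 + G(-26, 29)) = ((3 - 29/49) - 1618)/(3425 + (58 + 29 - 26)) = ((3 - 29*1/49) - 1618)/(3425 + 61) = ((3 - 29/49) - 1618)/3486 = (118/49 - 1618)*(1/3486) = -79164/49*1/3486 = -13194/28469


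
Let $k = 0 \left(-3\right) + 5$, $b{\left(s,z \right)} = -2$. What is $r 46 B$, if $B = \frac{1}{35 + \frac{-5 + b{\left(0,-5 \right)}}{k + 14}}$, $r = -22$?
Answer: $- \frac{9614}{329} \approx -29.222$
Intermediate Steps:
$k = 5$ ($k = 0 + 5 = 5$)
$B = \frac{19}{658}$ ($B = \frac{1}{35 + \frac{-5 - 2}{5 + 14}} = \frac{1}{35 - \frac{7}{19}} = \frac{1}{\frac{658}{19}} = \frac{19}{658} \approx 0.028875$)
$r 46 B = \left(-22\right) 46 \cdot \frac{19}{658} = \left(-1012\right) \frac{19}{658} = - \frac{9614}{329}$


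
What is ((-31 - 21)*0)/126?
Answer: 0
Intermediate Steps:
((-31 - 21)*0)/126 = -52*0*(1/126) = 0*(1/126) = 0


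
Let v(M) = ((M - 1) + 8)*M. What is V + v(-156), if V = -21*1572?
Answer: -9768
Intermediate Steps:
v(M) = M*(7 + M) (v(M) = ((-1 + M) + 8)*M = (7 + M)*M = M*(7 + M))
V = -33012
V + v(-156) = -33012 - 156*(7 - 156) = -33012 - 156*(-149) = -33012 + 23244 = -9768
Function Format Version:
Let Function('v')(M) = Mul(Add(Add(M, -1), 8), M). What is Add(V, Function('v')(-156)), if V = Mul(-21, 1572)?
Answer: -9768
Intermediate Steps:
Function('v')(M) = Mul(M, Add(7, M)) (Function('v')(M) = Mul(Add(Add(-1, M), 8), M) = Mul(Add(7, M), M) = Mul(M, Add(7, M)))
V = -33012
Add(V, Function('v')(-156)) = Add(-33012, Mul(-156, Add(7, -156))) = Add(-33012, Mul(-156, -149)) = Add(-33012, 23244) = -9768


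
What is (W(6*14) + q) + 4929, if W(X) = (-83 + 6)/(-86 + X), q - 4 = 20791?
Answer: 51525/2 ≈ 25763.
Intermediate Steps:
q = 20795 (q = 4 + 20791 = 20795)
W(X) = -77/(-86 + X)
(W(6*14) + q) + 4929 = (-77/(-86 + 6*14) + 20795) + 4929 = (-77/(-86 + 84) + 20795) + 4929 = (-77/(-2) + 20795) + 4929 = (-77*(-½) + 20795) + 4929 = (77/2 + 20795) + 4929 = 41667/2 + 4929 = 51525/2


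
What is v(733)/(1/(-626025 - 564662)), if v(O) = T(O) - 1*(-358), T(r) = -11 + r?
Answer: -1285941960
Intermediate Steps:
v(O) = 347 + O (v(O) = (-11 + O) - 1*(-358) = (-11 + O) + 358 = 347 + O)
v(733)/(1/(-626025 - 564662)) = (347 + 733)/(1/(-626025 - 564662)) = 1080/(1/(-1190687)) = 1080/(-1/1190687) = 1080*(-1190687) = -1285941960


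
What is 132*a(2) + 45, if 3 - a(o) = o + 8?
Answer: -879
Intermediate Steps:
a(o) = -5 - o (a(o) = 3 - (o + 8) = 3 - (8 + o) = 3 + (-8 - o) = -5 - o)
132*a(2) + 45 = 132*(-5 - 1*2) + 45 = 132*(-5 - 2) + 45 = 132*(-7) + 45 = -924 + 45 = -879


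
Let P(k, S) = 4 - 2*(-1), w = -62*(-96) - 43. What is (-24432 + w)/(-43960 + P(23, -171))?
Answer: 18523/43954 ≈ 0.42142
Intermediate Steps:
w = 5909 (w = 5952 - 43 = 5909)
P(k, S) = 6 (P(k, S) = 4 + 2 = 6)
(-24432 + w)/(-43960 + P(23, -171)) = (-24432 + 5909)/(-43960 + 6) = -18523/(-43954) = -18523*(-1/43954) = 18523/43954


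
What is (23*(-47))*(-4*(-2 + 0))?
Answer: -8648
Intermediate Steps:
(23*(-47))*(-4*(-2 + 0)) = -(-4324)*(-2) = -1081*8 = -8648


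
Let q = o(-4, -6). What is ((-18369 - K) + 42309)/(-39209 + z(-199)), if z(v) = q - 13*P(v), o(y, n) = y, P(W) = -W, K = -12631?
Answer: -36571/41800 ≈ -0.87490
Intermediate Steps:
q = -4
z(v) = -4 + 13*v (z(v) = -4 - 13*(-v) = -4 - (-13)*v = -4 + 13*v)
((-18369 - K) + 42309)/(-39209 + z(-199)) = ((-18369 - 1*(-12631)) + 42309)/(-39209 + (-4 + 13*(-199))) = ((-18369 + 12631) + 42309)/(-39209 + (-4 - 2587)) = (-5738 + 42309)/(-39209 - 2591) = 36571/(-41800) = 36571*(-1/41800) = -36571/41800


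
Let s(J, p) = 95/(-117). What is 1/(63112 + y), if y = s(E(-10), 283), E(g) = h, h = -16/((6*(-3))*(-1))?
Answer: 117/7384009 ≈ 1.5845e-5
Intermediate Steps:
h = -8/9 (h = -16/((-18*(-1))) = -16/18 = -16*1/18 = -8/9 ≈ -0.88889)
E(g) = -8/9
s(J, p) = -95/117 (s(J, p) = 95*(-1/117) = -95/117)
y = -95/117 ≈ -0.81197
1/(63112 + y) = 1/(63112 - 95/117) = 1/(7384009/117) = 117/7384009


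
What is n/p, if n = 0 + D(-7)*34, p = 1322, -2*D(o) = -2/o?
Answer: -17/4627 ≈ -0.0036741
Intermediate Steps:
D(o) = 1/o (D(o) = -(-1)/o = 1/o)
n = -34/7 (n = 0 + 34/(-7) = 0 - ⅐*34 = 0 - 34/7 = -34/7 ≈ -4.8571)
n/p = -34/7/1322 = -34/7*1/1322 = -17/4627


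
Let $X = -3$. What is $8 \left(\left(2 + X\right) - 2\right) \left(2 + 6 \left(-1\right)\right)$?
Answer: $96$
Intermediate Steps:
$8 \left(\left(2 + X\right) - 2\right) \left(2 + 6 \left(-1\right)\right) = 8 \left(\left(2 - 3\right) - 2\right) \left(2 + 6 \left(-1\right)\right) = 8 \left(-1 - 2\right) \left(2 - 6\right) = 8 \left(-3\right) \left(-4\right) = \left(-24\right) \left(-4\right) = 96$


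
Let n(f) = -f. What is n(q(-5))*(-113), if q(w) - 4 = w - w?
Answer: 452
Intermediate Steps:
q(w) = 4 (q(w) = 4 + (w - w) = 4 + 0 = 4)
n(q(-5))*(-113) = -1*4*(-113) = -4*(-113) = 452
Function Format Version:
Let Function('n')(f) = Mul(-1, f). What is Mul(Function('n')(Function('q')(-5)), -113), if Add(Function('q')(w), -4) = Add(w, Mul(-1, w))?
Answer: 452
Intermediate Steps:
Function('q')(w) = 4 (Function('q')(w) = Add(4, Add(w, Mul(-1, w))) = Add(4, 0) = 4)
Mul(Function('n')(Function('q')(-5)), -113) = Mul(Mul(-1, 4), -113) = Mul(-4, -113) = 452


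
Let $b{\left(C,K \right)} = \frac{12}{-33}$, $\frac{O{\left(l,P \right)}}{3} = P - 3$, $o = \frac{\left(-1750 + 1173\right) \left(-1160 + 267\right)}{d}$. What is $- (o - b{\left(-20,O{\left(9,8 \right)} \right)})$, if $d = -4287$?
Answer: $\frac{5650723}{47157} \approx 119.83$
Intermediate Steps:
$o = - \frac{515261}{4287}$ ($o = \frac{\left(-1750 + 1173\right) \left(-1160 + 267\right)}{-4287} = \left(-577\right) \left(-893\right) \left(- \frac{1}{4287}\right) = 515261 \left(- \frac{1}{4287}\right) = - \frac{515261}{4287} \approx -120.19$)
$O{\left(l,P \right)} = -9 + 3 P$ ($O{\left(l,P \right)} = 3 \left(P - 3\right) = 3 \left(-3 + P\right) = -9 + 3 P$)
$b{\left(C,K \right)} = - \frac{4}{11}$ ($b{\left(C,K \right)} = 12 \left(- \frac{1}{33}\right) = - \frac{4}{11}$)
$- (o - b{\left(-20,O{\left(9,8 \right)} \right)}) = - (- \frac{515261}{4287} - - \frac{4}{11}) = - (- \frac{515261}{4287} + \frac{4}{11}) = \left(-1\right) \left(- \frac{5650723}{47157}\right) = \frac{5650723}{47157}$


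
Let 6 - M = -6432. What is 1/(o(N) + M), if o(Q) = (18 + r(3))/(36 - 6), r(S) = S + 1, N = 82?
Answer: 15/96581 ≈ 0.00015531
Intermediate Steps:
M = 6438 (M = 6 - 1*(-6432) = 6 + 6432 = 6438)
r(S) = 1 + S
o(Q) = 11/15 (o(Q) = (18 + (1 + 3))/(36 - 6) = (18 + 4)/30 = 22*(1/30) = 11/15)
1/(o(N) + M) = 1/(11/15 + 6438) = 1/(96581/15) = 15/96581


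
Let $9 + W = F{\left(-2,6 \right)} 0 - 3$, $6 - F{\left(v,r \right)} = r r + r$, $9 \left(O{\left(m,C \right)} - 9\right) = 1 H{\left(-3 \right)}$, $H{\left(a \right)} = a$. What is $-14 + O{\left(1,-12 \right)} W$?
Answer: $-118$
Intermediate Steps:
$O{\left(m,C \right)} = \frac{26}{3}$ ($O{\left(m,C \right)} = 9 + \frac{1 \left(-3\right)}{9} = 9 + \frac{1}{9} \left(-3\right) = 9 - \frac{1}{3} = \frac{26}{3}$)
$F{\left(v,r \right)} = 6 - r - r^{2}$ ($F{\left(v,r \right)} = 6 - \left(r r + r\right) = 6 - \left(r^{2} + r\right) = 6 - \left(r + r^{2}\right) = 6 - r - r^{2}$)
$W = -12$ ($W = -9 - \left(3 - \left(6 - 6 - 6^{2}\right) 0\right) = -9 - \left(3 - \left(6 - 6 - 36\right) 0\right) = -9 - 3 = -12$)
$-14 + O{\left(1,-12 \right)} W = -14 + \frac{26}{3} \left(-12\right) = -14 - 104 = -118$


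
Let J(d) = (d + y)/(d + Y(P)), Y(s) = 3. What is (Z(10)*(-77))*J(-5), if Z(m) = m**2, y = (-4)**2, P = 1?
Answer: 42350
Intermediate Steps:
y = 16
J(d) = (16 + d)/(3 + d) (J(d) = (d + 16)/(d + 3) = (16 + d)/(3 + d))
(Z(10)*(-77))*J(-5) = (10**2*(-77))*((16 - 5)/(3 - 5)) = (100*(-77))*(11/(-2)) = -(-3850)*11 = -7700*(-11/2) = 42350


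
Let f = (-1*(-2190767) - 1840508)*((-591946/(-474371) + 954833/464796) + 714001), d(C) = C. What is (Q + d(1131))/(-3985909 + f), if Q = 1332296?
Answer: 98000547750874644/18379871402847668642627 ≈ 5.3320e-6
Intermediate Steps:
f = 18380164348217220287375/73495247772 (f = (2190767 - 1840508)*((-591946*(-1/474371) + 954833*(1/464796)) + 714001) = 350259*((591946/474371 + 954833/464796) + 714001) = 350259*(728079218059/220485743316 + 714001) = 350259*(157427769292585375/220485743316) = 18380164348217220287375/73495247772 ≈ 2.5009e+11)
(Q + d(1131))/(-3985909 + f) = (1332296 + 1131)/(-3985909 + 18380164348217220287375/73495247772) = 1333427/(18379871402847668642627/73495247772) = 1333427*(73495247772/18379871402847668642627) = 98000547750874644/18379871402847668642627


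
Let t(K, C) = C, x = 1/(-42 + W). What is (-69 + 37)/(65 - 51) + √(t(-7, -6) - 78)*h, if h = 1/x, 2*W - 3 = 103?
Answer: -16/7 + 22*I*√21 ≈ -2.2857 + 100.82*I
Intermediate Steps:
W = 53 (W = 3/2 + (½)*103 = 3/2 + 103/2 = 53)
x = 1/11 (x = 1/(-42 + 53) = 1/11 ≈ 0.090909)
h = 11 (h = 1/(1/11) = 11)
(-69 + 37)/(65 - 51) + √(t(-7, -6) - 78)*h = (-69 + 37)/(65 - 51) + √(-6 - 78)*11 = -32/14 + √(-84)*11 = -32*1/14 + (2*I*√21)*11 = -16/7 + 22*I*√21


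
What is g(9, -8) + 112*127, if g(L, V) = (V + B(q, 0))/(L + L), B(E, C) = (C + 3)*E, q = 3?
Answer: 256033/18 ≈ 14224.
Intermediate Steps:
B(E, C) = E*(3 + C) (B(E, C) = (3 + C)*E = E*(3 + C))
g(L, V) = (9 + V)/(2*L) (g(L, V) = (V + 3*(3 + 0))/(L + L) = (V + 3*3)/((2*L)) = (V + 9)*(1/(2*L)) = (9 + V)*(1/(2*L)) = (9 + V)/(2*L))
g(9, -8) + 112*127 = (½)*(9 - 8)/9 + 112*127 = (½)*(⅑)*1 + 14224 = 1/18 + 14224 = 256033/18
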